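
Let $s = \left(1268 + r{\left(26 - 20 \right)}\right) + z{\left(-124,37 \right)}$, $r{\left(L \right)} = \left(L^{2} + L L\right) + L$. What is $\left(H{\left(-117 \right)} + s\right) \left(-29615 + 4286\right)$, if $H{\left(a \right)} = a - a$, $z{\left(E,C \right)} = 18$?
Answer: $-34548756$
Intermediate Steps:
$H{\left(a \right)} = 0$
$r{\left(L \right)} = L + 2 L^{2}$ ($r{\left(L \right)} = \left(L^{2} + L^{2}\right) + L = 2 L^{2} + L = L + 2 L^{2}$)
$s = 1364$ ($s = \left(1268 + \left(26 - 20\right) \left(1 + 2 \left(26 - 20\right)\right)\right) + 18 = \left(1268 + 6 \left(1 + 2 \cdot 6\right)\right) + 18 = \left(1268 + 6 \left(1 + 12\right)\right) + 18 = \left(1268 + 6 \cdot 13\right) + 18 = \left(1268 + 78\right) + 18 = 1346 + 18 = 1364$)
$\left(H{\left(-117 \right)} + s\right) \left(-29615 + 4286\right) = \left(0 + 1364\right) \left(-29615 + 4286\right) = 1364 \left(-25329\right) = -34548756$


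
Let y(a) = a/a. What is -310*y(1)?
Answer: -310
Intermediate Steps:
y(a) = 1
-310*y(1) = -310*1 = -310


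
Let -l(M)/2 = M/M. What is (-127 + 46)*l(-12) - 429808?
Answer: -429646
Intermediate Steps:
l(M) = -2 (l(M) = -2*M/M = -2*1 = -2)
(-127 + 46)*l(-12) - 429808 = (-127 + 46)*(-2) - 429808 = -81*(-2) - 429808 = 162 - 429808 = -429646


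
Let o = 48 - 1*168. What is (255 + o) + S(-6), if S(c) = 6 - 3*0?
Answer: 141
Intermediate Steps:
o = -120 (o = 48 - 168 = -120)
S(c) = 6 (S(c) = 6 + 0 = 6)
(255 + o) + S(-6) = (255 - 120) + 6 = 135 + 6 = 141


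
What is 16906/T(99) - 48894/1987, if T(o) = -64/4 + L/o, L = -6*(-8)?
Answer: -566788527/508672 ≈ -1114.3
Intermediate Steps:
L = 48
T(o) = -16 + 48/o (T(o) = -64/4 + 48/o = -64*1/4 + 48/o = -16 + 48/o)
16906/T(99) - 48894/1987 = 16906/(-16 + 48/99) - 48894/1987 = 16906/(-16 + 48*(1/99)) - 48894*1/1987 = 16906/(-16 + 16/33) - 48894/1987 = 16906/(-512/33) - 48894/1987 = 16906*(-33/512) - 48894/1987 = -278949/256 - 48894/1987 = -566788527/508672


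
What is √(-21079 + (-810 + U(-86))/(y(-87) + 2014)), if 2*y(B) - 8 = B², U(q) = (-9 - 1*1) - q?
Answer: I*√2838852967115/11605 ≈ 145.19*I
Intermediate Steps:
U(q) = -10 - q (U(q) = (-9 - 1) - q = -10 - q)
y(B) = 4 + B²/2
√(-21079 + (-810 + U(-86))/(y(-87) + 2014)) = √(-21079 + (-810 + (-10 - 1*(-86)))/((4 + (½)*(-87)²) + 2014)) = √(-21079 + (-810 + (-10 + 86))/((4 + (½)*7569) + 2014)) = √(-21079 + (-810 + 76)/((4 + 7569/2) + 2014)) = √(-21079 - 734/(7577/2 + 2014)) = √(-21079 - 734/11605/2) = √(-21079 - 734*2/11605) = √(-21079 - 1468/11605) = √(-244623263/11605) = I*√2838852967115/11605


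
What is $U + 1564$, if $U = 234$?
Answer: $1798$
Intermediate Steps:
$U + 1564 = 234 + 1564 = 1798$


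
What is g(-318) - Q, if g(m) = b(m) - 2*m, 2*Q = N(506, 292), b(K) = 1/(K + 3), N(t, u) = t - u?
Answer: 166634/315 ≈ 529.00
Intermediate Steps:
b(K) = 1/(3 + K)
Q = 107 (Q = (506 - 1*292)/2 = (506 - 292)/2 = (1/2)*214 = 107)
g(m) = 1/(3 + m) - 2*m
g(-318) - Q = (1 - 2*(-318)*(3 - 318))/(3 - 318) - 1*107 = (1 - 2*(-318)*(-315))/(-315) - 107 = -(1 - 200340)/315 - 107 = -1/315*(-200339) - 107 = 200339/315 - 107 = 166634/315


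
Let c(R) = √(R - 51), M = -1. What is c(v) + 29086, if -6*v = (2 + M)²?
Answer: 29086 + I*√1842/6 ≈ 29086.0 + 7.1531*I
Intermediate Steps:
v = -⅙ (v = -(2 - 1)²/6 = -⅙*1² = -⅙*1 = -⅙ ≈ -0.16667)
c(R) = √(-51 + R)
c(v) + 29086 = √(-51 - ⅙) + 29086 = √(-307/6) + 29086 = I*√1842/6 + 29086 = 29086 + I*√1842/6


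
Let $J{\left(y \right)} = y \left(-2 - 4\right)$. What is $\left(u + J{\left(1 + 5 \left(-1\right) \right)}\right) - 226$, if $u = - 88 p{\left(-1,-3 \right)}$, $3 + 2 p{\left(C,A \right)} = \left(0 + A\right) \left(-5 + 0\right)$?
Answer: $-730$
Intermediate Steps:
$p{\left(C,A \right)} = - \frac{3}{2} - \frac{5 A}{2}$ ($p{\left(C,A \right)} = - \frac{3}{2} + \frac{\left(0 + A\right) \left(-5 + 0\right)}{2} = - \frac{3}{2} + \frac{A \left(-5\right)}{2} = - \frac{3}{2} + \frac{\left(-5\right) A}{2} = - \frac{3}{2} - \frac{5 A}{2}$)
$u = -528$ ($u = - 88 \left(- \frac{3}{2} - - \frac{15}{2}\right) = - 88 \left(- \frac{3}{2} + \frac{15}{2}\right) = \left(-88\right) 6 = -528$)
$J{\left(y \right)} = - 6 y$ ($J{\left(y \right)} = y \left(-6\right) = - 6 y$)
$\left(u + J{\left(1 + 5 \left(-1\right) \right)}\right) - 226 = \left(-528 - 6 \left(1 + 5 \left(-1\right)\right)\right) - 226 = \left(-528 - 6 \left(1 - 5\right)\right) - 226 = \left(-528 - -24\right) - 226 = \left(-528 + 24\right) - 226 = -504 - 226 = -730$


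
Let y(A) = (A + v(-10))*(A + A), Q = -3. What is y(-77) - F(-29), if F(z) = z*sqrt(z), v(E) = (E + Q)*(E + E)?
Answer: -28182 + 29*I*sqrt(29) ≈ -28182.0 + 156.17*I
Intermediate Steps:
v(E) = 2*E*(-3 + E) (v(E) = (E - 3)*(E + E) = (-3 + E)*(2*E) = 2*E*(-3 + E))
F(z) = z**(3/2)
y(A) = 2*A*(260 + A) (y(A) = (A + 2*(-10)*(-3 - 10))*(A + A) = (A + 2*(-10)*(-13))*(2*A) = (A + 260)*(2*A) = (260 + A)*(2*A) = 2*A*(260 + A))
y(-77) - F(-29) = 2*(-77)*(260 - 77) - (-29)**(3/2) = 2*(-77)*183 - (-29)*I*sqrt(29) = -28182 + 29*I*sqrt(29)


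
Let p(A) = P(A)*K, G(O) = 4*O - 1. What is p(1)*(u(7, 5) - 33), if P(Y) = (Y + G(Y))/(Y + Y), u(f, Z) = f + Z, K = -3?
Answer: 126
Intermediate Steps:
u(f, Z) = Z + f
G(O) = -1 + 4*O
P(Y) = (-1 + 5*Y)/(2*Y) (P(Y) = (Y + (-1 + 4*Y))/(Y + Y) = (-1 + 5*Y)/((2*Y)) = (-1 + 5*Y)*(1/(2*Y)) = (-1 + 5*Y)/(2*Y))
p(A) = -3*(-1 + 5*A)/(2*A) (p(A) = ((-1 + 5*A)/(2*A))*(-3) = -3*(-1 + 5*A)/(2*A))
p(1)*(u(7, 5) - 33) = ((3/2)*(1 - 5*1)/1)*((5 + 7) - 33) = ((3/2)*1*(1 - 5))*(12 - 33) = ((3/2)*1*(-4))*(-21) = -6*(-21) = 126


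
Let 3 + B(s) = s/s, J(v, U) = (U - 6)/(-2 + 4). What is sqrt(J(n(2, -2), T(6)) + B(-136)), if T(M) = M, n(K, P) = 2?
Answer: I*sqrt(2) ≈ 1.4142*I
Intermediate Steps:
J(v, U) = -3 + U/2 (J(v, U) = (-6 + U)/2 = -3 + U/2)
B(s) = -2 (B(s) = -3 + s/s = -3 + 1 = -2)
sqrt(J(n(2, -2), T(6)) + B(-136)) = sqrt((-3 + (1/2)*6) - 2) = sqrt((-3 + 3) - 2) = sqrt(0 - 2) = sqrt(-2) = I*sqrt(2)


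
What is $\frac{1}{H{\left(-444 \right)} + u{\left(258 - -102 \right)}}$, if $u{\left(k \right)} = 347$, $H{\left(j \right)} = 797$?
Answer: $\frac{1}{1144} \approx 0.00087413$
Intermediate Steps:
$\frac{1}{H{\left(-444 \right)} + u{\left(258 - -102 \right)}} = \frac{1}{797 + 347} = \frac{1}{1144}$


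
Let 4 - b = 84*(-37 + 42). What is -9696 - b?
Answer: -9280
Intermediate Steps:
b = -416 (b = 4 - 84*(-37 + 42) = 4 - 84*5 = 4 - 1*420 = 4 - 420 = -416)
-9696 - b = -9696 - 1*(-416) = -9696 + 416 = -9280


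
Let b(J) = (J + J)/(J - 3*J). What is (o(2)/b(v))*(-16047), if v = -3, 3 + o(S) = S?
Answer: -16047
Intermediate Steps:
o(S) = -3 + S
b(J) = -1 (b(J) = (2*J)/((-2*J)) = (2*J)*(-1/(2*J)) = -1)
(o(2)/b(v))*(-16047) = ((-3 + 2)/(-1))*(-16047) = -1*(-1)*(-16047) = 1*(-16047) = -16047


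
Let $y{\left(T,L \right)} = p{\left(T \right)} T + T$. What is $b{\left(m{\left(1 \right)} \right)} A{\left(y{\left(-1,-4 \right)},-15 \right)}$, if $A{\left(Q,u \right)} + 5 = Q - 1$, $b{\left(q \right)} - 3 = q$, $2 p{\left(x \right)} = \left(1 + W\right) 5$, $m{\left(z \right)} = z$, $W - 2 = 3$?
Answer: $-88$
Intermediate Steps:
$W = 5$ ($W = 2 + 3 = 5$)
$p{\left(x \right)} = 15$ ($p{\left(x \right)} = \frac{\left(1 + 5\right) 5}{2} = \frac{6 \cdot 5}{2} = \frac{1}{2} \cdot 30 = 15$)
$b{\left(q \right)} = 3 + q$
$y{\left(T,L \right)} = 16 T$ ($y{\left(T,L \right)} = 15 T + T = 16 T$)
$A{\left(Q,u \right)} = -6 + Q$ ($A{\left(Q,u \right)} = -5 + \left(Q - 1\right) = -5 + \left(-1 + Q\right) = -6 + Q$)
$b{\left(m{\left(1 \right)} \right)} A{\left(y{\left(-1,-4 \right)},-15 \right)} = \left(3 + 1\right) \left(-6 + 16 \left(-1\right)\right) = 4 \left(-6 - 16\right) = 4 \left(-22\right) = -88$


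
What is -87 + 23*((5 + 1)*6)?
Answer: 741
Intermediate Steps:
-87 + 23*((5 + 1)*6) = -87 + 23*(6*6) = -87 + 23*36 = -87 + 828 = 741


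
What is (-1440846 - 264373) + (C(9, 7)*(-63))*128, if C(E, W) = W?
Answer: -1761667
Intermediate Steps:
(-1440846 - 264373) + (C(9, 7)*(-63))*128 = (-1440846 - 264373) + (7*(-63))*128 = -1705219 - 441*128 = -1705219 - 56448 = -1761667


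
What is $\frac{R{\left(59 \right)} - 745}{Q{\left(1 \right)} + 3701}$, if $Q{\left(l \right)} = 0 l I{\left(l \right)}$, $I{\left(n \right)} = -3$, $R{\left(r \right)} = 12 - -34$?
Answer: $- \frac{699}{3701} \approx -0.18887$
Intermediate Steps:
$R{\left(r \right)} = 46$ ($R{\left(r \right)} = 12 + 34 = 46$)
$Q{\left(l \right)} = 0$ ($Q{\left(l \right)} = 0 l \left(-3\right) = 0 \left(-3\right) = 0$)
$\frac{R{\left(59 \right)} - 745}{Q{\left(1 \right)} + 3701} = \frac{46 - 745}{0 + 3701} = - \frac{699}{3701}$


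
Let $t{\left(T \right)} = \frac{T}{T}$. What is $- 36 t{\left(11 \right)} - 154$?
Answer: $-190$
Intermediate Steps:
$t{\left(T \right)} = 1$
$- 36 t{\left(11 \right)} - 154 = \left(-36\right) 1 - 154 = -36 - 154 = -190$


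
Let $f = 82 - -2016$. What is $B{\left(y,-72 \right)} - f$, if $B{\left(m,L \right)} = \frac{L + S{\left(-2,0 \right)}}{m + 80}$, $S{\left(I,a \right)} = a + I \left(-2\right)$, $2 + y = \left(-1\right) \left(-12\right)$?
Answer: $- \frac{94444}{45} \approx -2098.8$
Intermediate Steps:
$y = 10$ ($y = -2 - -12 = -2 + 12 = 10$)
$S{\left(I,a \right)} = a - 2 I$
$f = 2098$ ($f = 82 + 2016 = 2098$)
$B{\left(m,L \right)} = \frac{4 + L}{80 + m}$ ($B{\left(m,L \right)} = \frac{L + \left(0 - -4\right)}{m + 80} = \frac{L + \left(0 + 4\right)}{80 + m} = \frac{L + 4}{80 + m} = \frac{4 + L}{80 + m}$)
$B{\left(y,-72 \right)} - f = \frac{4 - 72}{80 + 10} - 2098 = \frac{1}{90} \left(-68\right) - 2098 = - \frac{34}{45} - 2098 = - \frac{94444}{45}$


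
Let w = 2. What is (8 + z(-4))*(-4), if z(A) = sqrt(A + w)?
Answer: -32 - 4*I*sqrt(2) ≈ -32.0 - 5.6569*I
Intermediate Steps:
z(A) = sqrt(2 + A) (z(A) = sqrt(A + 2) = sqrt(2 + A))
(8 + z(-4))*(-4) = (8 + sqrt(2 - 4))*(-4) = (8 + sqrt(-2))*(-4) = (8 + I*sqrt(2))*(-4) = -32 - 4*I*sqrt(2)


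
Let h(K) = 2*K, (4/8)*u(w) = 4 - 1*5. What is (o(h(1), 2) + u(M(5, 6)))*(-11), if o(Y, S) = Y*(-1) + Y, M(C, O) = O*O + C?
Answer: 22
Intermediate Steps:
M(C, O) = C + O² (M(C, O) = O² + C = C + O²)
u(w) = -2 (u(w) = 2*(4 - 1*5) = 2*(4 - 5) = 2*(-1) = -2)
o(Y, S) = 0 (o(Y, S) = -Y + Y = 0)
(o(h(1), 2) + u(M(5, 6)))*(-11) = (0 - 2)*(-11) = -2*(-11) = 22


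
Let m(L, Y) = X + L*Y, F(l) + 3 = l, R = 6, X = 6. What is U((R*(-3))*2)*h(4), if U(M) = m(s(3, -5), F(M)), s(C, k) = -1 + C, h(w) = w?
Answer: -288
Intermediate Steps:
F(l) = -3 + l
m(L, Y) = 6 + L*Y
U(M) = 2*M (U(M) = 6 + (-1 + 3)*(-3 + M) = 6 + 2*(-3 + M) = 6 + (-6 + 2*M) = 2*M)
U((R*(-3))*2)*h(4) = (2*((6*(-3))*2))*4 = (2*(-18*2))*4 = (2*(-36))*4 = -72*4 = -288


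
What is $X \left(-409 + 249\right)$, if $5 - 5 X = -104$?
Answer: $-3488$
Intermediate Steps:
$X = \frac{109}{5}$ ($X = 1 - - \frac{104}{5} = 1 + \frac{104}{5} = \frac{109}{5} \approx 21.8$)
$X \left(-409 + 249\right) = \frac{109 \left(-409 + 249\right)}{5} = \frac{109}{5} \left(-160\right) = -3488$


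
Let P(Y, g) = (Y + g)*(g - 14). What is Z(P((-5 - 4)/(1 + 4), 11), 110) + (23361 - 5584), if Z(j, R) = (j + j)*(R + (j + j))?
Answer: 368801/25 ≈ 14752.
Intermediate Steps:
P(Y, g) = (-14 + g)*(Y + g) (P(Y, g) = (Y + g)*(-14 + g) = (-14 + g)*(Y + g))
Z(j, R) = 2*j*(R + 2*j) (Z(j, R) = (2*j)*(R + 2*j) = 2*j*(R + 2*j))
Z(P((-5 - 4)/(1 + 4), 11), 110) + (23361 - 5584) = 2*(11² - 14*(-5 - 4)/(1 + 4) - 14*11 + ((-5 - 4)/(1 + 4))*11)*(110 + 2*(11² - 14*(-5 - 4)/(1 + 4) - 14*11 + ((-5 - 4)/(1 + 4))*11)) + (23361 - 5584) = 2*(121 - (-126)/5 - 154 - 9/5*11)*(110 + 2*(121 - (-126)/5 - 154 - 9/5*11)) + 17777 = 2*(121 - (-126)/5 - 154 - 9*⅕*11)*(110 + 2*(121 - (-126)/5 - 154 - 9*⅕*11)) + 17777 = 2*(121 - 14*(-9/5) - 154 - 9/5*11)*(110 + 2*(121 - 14*(-9/5) - 154 - 9/5*11)) + 17777 = 2*(121 + 126/5 - 154 - 99/5)*(110 + 2*(121 + 126/5 - 154 - 99/5)) + 17777 = 2*(-138/5)*(110 + 2*(-138/5)) + 17777 = 2*(-138/5)*(110 - 276/5) + 17777 = 2*(-138/5)*(274/5) + 17777 = -75624/25 + 17777 = 368801/25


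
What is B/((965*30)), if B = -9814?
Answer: -4907/14475 ≈ -0.33900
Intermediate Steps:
B/((965*30)) = -9814/(965*30) = -9814/28950 = -9814*1/28950 = -4907/14475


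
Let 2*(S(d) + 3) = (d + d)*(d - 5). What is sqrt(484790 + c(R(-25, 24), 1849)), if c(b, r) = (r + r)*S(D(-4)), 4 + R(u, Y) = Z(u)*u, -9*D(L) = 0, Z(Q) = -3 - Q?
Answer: 4*sqrt(29606) ≈ 688.26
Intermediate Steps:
D(L) = 0 (D(L) = -1/9*0 = 0)
S(d) = -3 + d*(-5 + d) (S(d) = -3 + ((d + d)*(d - 5))/2 = -3 + ((2*d)*(-5 + d))/2 = -3 + (2*d*(-5 + d))/2 = -3 + d*(-5 + d))
R(u, Y) = -4 + u*(-3 - u) (R(u, Y) = -4 + (-3 - u)*u = -4 + u*(-3 - u))
c(b, r) = -6*r (c(b, r) = (r + r)*(-3 + 0**2 - 5*0) = (2*r)*(-3 + 0 + 0) = (2*r)*(-3) = -6*r)
sqrt(484790 + c(R(-25, 24), 1849)) = sqrt(484790 - 6*1849) = sqrt(484790 - 11094) = sqrt(473696) = 4*sqrt(29606)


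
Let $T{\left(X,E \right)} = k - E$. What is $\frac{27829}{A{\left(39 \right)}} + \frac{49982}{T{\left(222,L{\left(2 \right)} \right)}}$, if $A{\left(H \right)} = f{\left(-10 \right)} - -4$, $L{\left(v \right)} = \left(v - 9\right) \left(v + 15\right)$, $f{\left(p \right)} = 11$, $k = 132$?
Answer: $\frac{7734809}{3765} \approx 2054.4$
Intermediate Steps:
$L{\left(v \right)} = \left(-9 + v\right) \left(15 + v\right)$
$A{\left(H \right)} = 15$ ($A{\left(H \right)} = 11 - -4 = 11 + 4 = 15$)
$T{\left(X,E \right)} = 132 - E$
$\frac{27829}{A{\left(39 \right)}} + \frac{49982}{T{\left(222,L{\left(2 \right)} \right)}} = \frac{27829}{15} + \frac{49982}{132 - \left(-135 + 2^{2} + 6 \cdot 2\right)} = 27829 \cdot \frac{1}{15} + \frac{49982}{132 - \left(-135 + 4 + 12\right)} = \frac{27829}{15} + \frac{49982}{132 - -119} = \frac{27829}{15} + \frac{49982}{132 + 119} = \frac{27829}{15} + \frac{49982}{251} = \frac{7734809}{3765}$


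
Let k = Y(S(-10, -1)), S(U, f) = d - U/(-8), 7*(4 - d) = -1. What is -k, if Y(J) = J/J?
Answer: -1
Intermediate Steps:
d = 29/7 (d = 4 - 1/7*(-1) = 4 + 1/7 = 29/7 ≈ 4.1429)
S(U, f) = 29/7 + U/8 (S(U, f) = 29/7 - U/(-8) = 29/7 - U*(-1)/8 = 29/7 - (-1)*U/8 = 29/7 + U/8)
Y(J) = 1
k = 1
-k = -1*1 = -1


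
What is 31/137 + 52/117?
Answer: 827/1233 ≈ 0.67072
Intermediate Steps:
31/137 + 52/117 = 31*(1/137) + 52*(1/117) = 31/137 + 4/9 = 827/1233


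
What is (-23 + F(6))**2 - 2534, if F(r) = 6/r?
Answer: -2050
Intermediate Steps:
(-23 + F(6))**2 - 2534 = (-23 + 6/6)**2 - 2534 = (-23 + 6*(1/6))**2 - 2534 = (-23 + 1)**2 - 2534 = (-22)**2 - 2534 = 484 - 2534 = -2050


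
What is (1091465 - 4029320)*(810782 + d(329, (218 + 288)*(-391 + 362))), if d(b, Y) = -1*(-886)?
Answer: -2384562892140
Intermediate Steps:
d(b, Y) = 886
(1091465 - 4029320)*(810782 + d(329, (218 + 288)*(-391 + 362))) = (1091465 - 4029320)*(810782 + 886) = -2937855*811668 = -2384562892140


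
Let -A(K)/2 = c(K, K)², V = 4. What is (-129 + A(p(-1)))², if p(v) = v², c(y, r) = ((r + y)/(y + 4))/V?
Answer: 41615401/2500 ≈ 16646.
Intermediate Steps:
c(y, r) = (r + y)/(4*(4 + y)) (c(y, r) = ((r + y)/(y + 4))/4 = ((r + y)/(4 + y))*(¼) = (r + y)/(4*(4 + y)))
A(K) = -K²/(2*(4 + K)²) (A(K) = -2*(K + K)²/(16*(4 + K)²) = -2*K²/(4*(4 + K)²) = -K²/(2*(4 + K)²))
(-129 + A(p(-1)))² = (-129 - ((-1)²)²/(2*(4 + (-1)²)²))² = (-129 - ½*1²/(4 + 1)²)² = (-129 - ½*1/5²)² = (-129 - ½*1*1/25)² = (-129 - 1/50)² = (-6451/50)² = 41615401/2500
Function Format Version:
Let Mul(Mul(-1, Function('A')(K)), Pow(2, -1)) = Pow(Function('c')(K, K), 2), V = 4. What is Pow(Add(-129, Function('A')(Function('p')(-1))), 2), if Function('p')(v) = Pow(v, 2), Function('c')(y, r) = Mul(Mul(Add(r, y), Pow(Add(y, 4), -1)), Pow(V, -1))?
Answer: Rational(41615401, 2500) ≈ 16646.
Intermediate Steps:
Function('c')(y, r) = Mul(Rational(1, 4), Pow(Add(4, y), -1), Add(r, y)) (Function('c')(y, r) = Mul(Mul(Add(r, y), Pow(Add(y, 4), -1)), Pow(4, -1)) = Mul(Mul(Add(r, y), Pow(Add(4, y), -1)), Rational(1, 4)) = Mul(Mul(Pow(Add(4, y), -1), Add(r, y)), Rational(1, 4)) = Mul(Rational(1, 4), Pow(Add(4, y), -1), Add(r, y)))
Function('A')(K) = Mul(Rational(-1, 2), Pow(K, 2), Pow(Add(4, K), -2)) (Function('A')(K) = Mul(-2, Pow(Mul(Rational(1, 4), Pow(Add(4, K), -1), Add(K, K)), 2)) = Mul(-2, Pow(Mul(Rational(1, 4), Pow(Add(4, K), -1), Mul(2, K)), 2)) = Mul(-2, Pow(Mul(Rational(1, 2), K, Pow(Add(4, K), -1)), 2)) = Mul(-2, Mul(Rational(1, 4), Pow(K, 2), Pow(Add(4, K), -2))) = Mul(Rational(-1, 2), Pow(K, 2), Pow(Add(4, K), -2)))
Pow(Add(-129, Function('A')(Function('p')(-1))), 2) = Pow(Add(-129, Mul(Rational(-1, 2), Pow(Pow(-1, 2), 2), Pow(Add(4, Pow(-1, 2)), -2))), 2) = Pow(Add(-129, Mul(Rational(-1, 2), Pow(1, 2), Pow(Add(4, 1), -2))), 2) = Pow(Add(-129, Mul(Rational(-1, 2), 1, Pow(5, -2))), 2) = Pow(Add(-129, Mul(Rational(-1, 2), 1, Rational(1, 25))), 2) = Pow(Add(-129, Rational(-1, 50)), 2) = Pow(Rational(-6451, 50), 2) = Rational(41615401, 2500)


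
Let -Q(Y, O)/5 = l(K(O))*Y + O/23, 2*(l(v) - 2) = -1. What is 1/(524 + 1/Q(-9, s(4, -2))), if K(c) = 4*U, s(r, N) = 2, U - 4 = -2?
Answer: 3085/1616586 ≈ 0.0019083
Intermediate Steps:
U = 2 (U = 4 - 2 = 2)
K(c) = 8 (K(c) = 4*2 = 8)
l(v) = 3/2 (l(v) = 2 + (1/2)*(-1) = 2 - 1/2 = 3/2)
Q(Y, O) = -15*Y/2 - 5*O/23 (Q(Y, O) = -5*(3*Y/2 + O/23) = -5*(O/23 + 3*Y/2) = -15*Y/2 - 5*O/23)
1/(524 + 1/Q(-9, s(4, -2))) = 1/(524 + 1/(-15/2*(-9) - 5/23*2)) = 1/(524 + 1/(135/2 - 10/23)) = 1/(524 + 1/(3085/46)) = 1/(524 + 46/3085) = 1/(1616586/3085) = 3085/1616586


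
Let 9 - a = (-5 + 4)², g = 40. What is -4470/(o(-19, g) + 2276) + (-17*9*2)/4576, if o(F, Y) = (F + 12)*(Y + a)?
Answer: -526209/221936 ≈ -2.3710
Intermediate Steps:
a = 8 (a = 9 - (-5 + 4)² = 9 - 1*(-1)² = 9 - 1*1 = 9 - 1 = 8)
o(F, Y) = (8 + Y)*(12 + F) (o(F, Y) = (F + 12)*(Y + 8) = (12 + F)*(8 + Y) = (8 + Y)*(12 + F))
-4470/(o(-19, g) + 2276) + (-17*9*2)/4576 = -4470/((96 + 8*(-19) + 12*40 - 19*40) + 2276) + (-17*9*2)/4576 = -4470/((96 - 152 + 480 - 760) + 2276) - 153*2*(1/4576) = -4470/(-336 + 2276) - 306*1/4576 = -4470/1940 - 153/2288 = -4470*1/1940 - 153/2288 = -447/194 - 153/2288 = -526209/221936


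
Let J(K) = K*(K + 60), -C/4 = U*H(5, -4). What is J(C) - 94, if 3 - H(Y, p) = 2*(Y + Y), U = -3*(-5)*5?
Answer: 26315906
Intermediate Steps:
U = 75 (U = 15*5 = 75)
H(Y, p) = 3 - 4*Y (H(Y, p) = 3 - 2*(Y + Y) = 3 - 2*2*Y = 3 - 4*Y)
C = 5100 (C = -300*(3 - 4*5) = -300*(3 - 20) = -300*(-17) = -4*(-1275) = 5100)
J(K) = K*(60 + K)
J(C) - 94 = 5100*(60 + 5100) - 94 = 5100*5160 - 94 = 26316000 - 94 = 26315906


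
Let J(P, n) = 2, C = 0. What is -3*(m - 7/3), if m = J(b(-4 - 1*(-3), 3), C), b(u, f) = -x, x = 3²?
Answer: 1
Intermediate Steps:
x = 9
b(u, f) = -9 (b(u, f) = -1*9 = -9)
m = 2
-3*(m - 7/3) = -3*(2 - 7/3) = -3*(-⅓) = 1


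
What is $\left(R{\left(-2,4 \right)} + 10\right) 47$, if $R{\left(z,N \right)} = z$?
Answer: $376$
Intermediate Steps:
$\left(R{\left(-2,4 \right)} + 10\right) 47 = \left(-2 + 10\right) 47 = 8 \cdot 47 = 376$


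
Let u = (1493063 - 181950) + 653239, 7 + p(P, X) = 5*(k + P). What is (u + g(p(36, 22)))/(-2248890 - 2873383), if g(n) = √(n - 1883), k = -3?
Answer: -151104/394021 - 5*I*√69/5122273 ≈ -0.38349 - 8.1083e-6*I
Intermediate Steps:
p(P, X) = -22 + 5*P (p(P, X) = -7 + 5*(-3 + P) = -7 + (-15 + 5*P) = -22 + 5*P)
u = 1964352 (u = 1311113 + 653239 = 1964352)
g(n) = √(-1883 + n)
(u + g(p(36, 22)))/(-2248890 - 2873383) = (1964352 + √(-1883 + (-22 + 5*36)))/(-2248890 - 2873383) = (1964352 + √(-1883 + (-22 + 180)))/(-5122273) = (1964352 + √(-1883 + 158))*(-1/5122273) = (1964352 + √(-1725))*(-1/5122273) = (1964352 + 5*I*√69)*(-1/5122273) = -151104/394021 - 5*I*√69/5122273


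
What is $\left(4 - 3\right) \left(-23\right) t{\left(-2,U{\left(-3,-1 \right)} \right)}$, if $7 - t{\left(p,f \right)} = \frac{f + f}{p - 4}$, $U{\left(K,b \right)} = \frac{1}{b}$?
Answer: $- \frac{460}{3} \approx -153.33$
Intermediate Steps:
$t{\left(p,f \right)} = 7 - \frac{2 f}{-4 + p}$ ($t{\left(p,f \right)} = 7 - \frac{f + f}{p - 4} = 7 - \frac{2 f}{-4 + p}$)
$\left(4 - 3\right) \left(-23\right) t{\left(-2,U{\left(-3,-1 \right)} \right)} = \left(4 - 3\right) \left(-23\right) \frac{-28 - \frac{2}{-1} + 7 \left(-2\right)}{-4 - 2} = 1 \left(-23\right) \frac{-28 - -2 - 14}{-6} = - 23 \left(- \frac{-28 + 2 - 14}{6}\right) = - 23 \left(\left(- \frac{1}{6}\right) \left(-40\right)\right) = \left(-23\right) \frac{20}{3} = - \frac{460}{3}$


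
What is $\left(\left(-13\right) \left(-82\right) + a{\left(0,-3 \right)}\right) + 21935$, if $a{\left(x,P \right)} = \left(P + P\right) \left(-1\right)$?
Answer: $23007$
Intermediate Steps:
$a{\left(x,P \right)} = - 2 P$ ($a{\left(x,P \right)} = 2 P \left(-1\right) = - 2 P$)
$\left(\left(-13\right) \left(-82\right) + a{\left(0,-3 \right)}\right) + 21935 = \left(\left(-13\right) \left(-82\right) - -6\right) + 21935 = \left(1066 + 6\right) + 21935 = 1072 + 21935 = 23007$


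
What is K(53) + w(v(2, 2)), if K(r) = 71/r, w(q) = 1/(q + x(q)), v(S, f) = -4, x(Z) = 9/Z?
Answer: 1563/1325 ≈ 1.1796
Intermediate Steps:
w(q) = 1/(q + 9/q)
K(53) + w(v(2, 2)) = 71/53 - 4/(9 + (-4)²) = 71*(1/53) - 4/(9 + 16) = 71/53 - 4/25 = 1563/1325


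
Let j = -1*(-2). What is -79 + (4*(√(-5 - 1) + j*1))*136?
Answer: 1009 + 544*I*√6 ≈ 1009.0 + 1332.5*I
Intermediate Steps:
j = 2
-79 + (4*(√(-5 - 1) + j*1))*136 = -79 + (4*(√(-5 - 1) + 2*1))*136 = -79 + (4*(√(-6) + 2))*136 = -79 + (4*(I*√6 + 2))*136 = -79 + (4*(2 + I*√6))*136 = -79 + (8 + 4*I*√6)*136 = -79 + (1088 + 544*I*√6) = 1009 + 544*I*√6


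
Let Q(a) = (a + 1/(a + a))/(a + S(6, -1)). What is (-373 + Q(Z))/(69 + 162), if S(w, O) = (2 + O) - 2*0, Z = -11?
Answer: -81817/50820 ≈ -1.6099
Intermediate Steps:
S(w, O) = 2 + O (S(w, O) = (2 + O) + 0 = 2 + O)
Q(a) = (a + 1/(2*a))/(1 + a) (Q(a) = (a + 1/(a + a))/(a + (2 - 1)) = (a + 1/(2*a))/(a + 1) = (a + 1/(2*a))/(1 + a))
(-373 + Q(Z))/(69 + 162) = (-373 + (½ + (-11)²)/((-11)*(1 - 11)))/(69 + 162) = (-373 - 1/11*(½ + 121)/(-10))/231 = (-373 - 1/11*(-⅒)*243/2)*(1/231) = (-373 + 243/220)*(1/231) = -81817/220*1/231 = -81817/50820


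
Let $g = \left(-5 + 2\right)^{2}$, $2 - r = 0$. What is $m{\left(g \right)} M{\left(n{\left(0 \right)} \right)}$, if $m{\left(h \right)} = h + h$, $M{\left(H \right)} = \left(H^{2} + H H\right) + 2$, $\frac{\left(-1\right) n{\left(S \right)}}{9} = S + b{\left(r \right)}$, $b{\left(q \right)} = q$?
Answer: $11700$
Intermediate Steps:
$r = 2$ ($r = 2 - 0 = 2 + 0 = 2$)
$n{\left(S \right)} = -18 - 9 S$ ($n{\left(S \right)} = - 9 \left(S + 2\right) = - 9 \left(2 + S\right) = -18 - 9 S$)
$M{\left(H \right)} = 2 + 2 H^{2}$ ($M{\left(H \right)} = \left(H^{2} + H^{2}\right) + 2 = 2 H^{2} + 2 = 2 + 2 H^{2}$)
$g = 9$ ($g = \left(-3\right)^{2} = 9$)
$m{\left(h \right)} = 2 h$
$m{\left(g \right)} M{\left(n{\left(0 \right)} \right)} = 2 \cdot 9 \left(2 + 2 \left(-18 - 0\right)^{2}\right) = 18 \left(2 + 2 \left(-18 + 0\right)^{2}\right) = 18 \left(2 + 2 \left(-18\right)^{2}\right) = 18 \left(2 + 2 \cdot 324\right) = 18 \left(2 + 648\right) = 18 \cdot 650 = 11700$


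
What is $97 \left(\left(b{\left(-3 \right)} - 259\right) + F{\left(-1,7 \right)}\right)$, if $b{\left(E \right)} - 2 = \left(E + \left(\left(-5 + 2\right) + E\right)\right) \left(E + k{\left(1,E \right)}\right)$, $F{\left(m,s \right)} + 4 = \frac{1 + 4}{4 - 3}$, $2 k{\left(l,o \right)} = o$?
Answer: $- \frac{41807}{2} \approx -20904.0$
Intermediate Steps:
$k{\left(l,o \right)} = \frac{o}{2}$
$F{\left(m,s \right)} = 1$ ($F{\left(m,s \right)} = -4 + \frac{1 + 4}{4 - 3} = -4 + \frac{5}{1} = -4 + 5 \cdot 1 = -4 + 5 = 1$)
$b{\left(E \right)} = 2 + \frac{3 E \left(-3 + 2 E\right)}{2}$ ($b{\left(E \right)} = 2 + \left(E + \left(\left(-5 + 2\right) + E\right)\right) \left(E + \frac{E}{2}\right) = 2 + \left(E + \left(-3 + E\right)\right) \frac{3 E}{2} = 2 + \left(-3 + 2 E\right) \frac{3 E}{2} = 2 + \frac{3 E \left(-3 + 2 E\right)}{2}$)
$97 \left(\left(b{\left(-3 \right)} - 259\right) + F{\left(-1,7 \right)}\right) = 97 \left(\left(\left(2 + 3 \left(-3\right)^{2} - - \frac{27}{2}\right) - 259\right) + 1\right) = 97 \left(\left(\left(2 + 3 \cdot 9 + \frac{27}{2}\right) - 259\right) + 1\right) = 97 \left(\left(\left(2 + 27 + \frac{27}{2}\right) - 259\right) + 1\right) = 97 \left(\left(\frac{85}{2} - 259\right) + 1\right) = 97 \left(- \frac{433}{2} + 1\right) = 97 \left(- \frac{431}{2}\right) = - \frac{41807}{2}$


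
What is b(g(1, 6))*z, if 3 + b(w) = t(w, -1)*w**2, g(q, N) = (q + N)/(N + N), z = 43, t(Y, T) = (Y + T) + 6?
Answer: -81743/1728 ≈ -47.305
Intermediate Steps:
t(Y, T) = 6 + T + Y (t(Y, T) = (T + Y) + 6 = 6 + T + Y)
g(q, N) = (N + q)/(2*N) (g(q, N) = (N + q)/((2*N)) = (N + q)*(1/(2*N)) = (N + q)/(2*N))
b(w) = -3 + w**2*(5 + w) (b(w) = -3 + (6 - 1 + w)*w**2 = -3 + (5 + w)*w**2 = -3 + w**2*(5 + w))
b(g(1, 6))*z = (-3 + ((1/2)*(6 + 1)/6)**2*(5 + (1/2)*(6 + 1)/6))*43 = (-3 + ((1/2)*(1/6)*7)**2*(5 + (1/2)*(1/6)*7))*43 = (-3 + (7/12)**2*(5 + 7/12))*43 = (-3 + (49/144)*(67/12))*43 = (-3 + 3283/1728)*43 = -1901/1728*43 = -81743/1728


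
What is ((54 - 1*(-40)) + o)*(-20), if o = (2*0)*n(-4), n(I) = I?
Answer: -1880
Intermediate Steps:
o = 0 (o = (2*0)*(-4) = 0*(-4) = 0)
((54 - 1*(-40)) + o)*(-20) = ((54 - 1*(-40)) + 0)*(-20) = ((54 + 40) + 0)*(-20) = (94 + 0)*(-20) = 94*(-20) = -1880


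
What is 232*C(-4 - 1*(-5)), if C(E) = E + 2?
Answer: 696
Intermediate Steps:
C(E) = 2 + E
232*C(-4 - 1*(-5)) = 232*(2 + (-4 - 1*(-5))) = 232*(2 + (-4 + 5)) = 232*(2 + 1) = 232*3 = 696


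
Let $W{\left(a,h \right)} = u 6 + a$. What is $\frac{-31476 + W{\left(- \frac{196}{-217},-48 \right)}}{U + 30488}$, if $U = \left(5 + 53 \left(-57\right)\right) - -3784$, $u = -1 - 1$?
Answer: $- \frac{244025}{242234} \approx -1.0074$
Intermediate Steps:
$u = -2$ ($u = -1 - 1 = -2$)
$W{\left(a,h \right)} = -12 + a$ ($W{\left(a,h \right)} = \left(-2\right) 6 + a = -12 + a$)
$U = 768$ ($U = \left(5 - 3021\right) + 3784 = -3016 + 3784 = 768$)
$\frac{-31476 + W{\left(- \frac{196}{-217},-48 \right)}}{U + 30488} = \frac{-31476 - \left(12 + \frac{196}{-217}\right)}{768 + 30488} = \frac{-31476 - \frac{344}{31}}{31256} = \left(-31476 + \left(-12 + \frac{28}{31}\right)\right) \frac{1}{31256} = \left(-31476 - \frac{344}{31}\right) \frac{1}{31256} = \left(- \frac{976100}{31}\right) \frac{1}{31256} = - \frac{244025}{242234}$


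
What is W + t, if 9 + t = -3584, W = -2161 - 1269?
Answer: -7023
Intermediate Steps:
W = -3430
t = -3593 (t = -9 - 3584 = -3593)
W + t = -3430 - 3593 = -7023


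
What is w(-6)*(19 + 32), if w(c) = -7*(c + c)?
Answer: 4284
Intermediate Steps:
w(c) = -14*c
w(-6)*(19 + 32) = (-14*(-6))*(19 + 32) = 84*51 = 4284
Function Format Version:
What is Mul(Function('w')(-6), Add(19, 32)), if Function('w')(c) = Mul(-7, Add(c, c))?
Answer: 4284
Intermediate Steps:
Function('w')(c) = Mul(-14, c) (Function('w')(c) = Mul(-7, Mul(2, c)) = Mul(-14, c))
Mul(Function('w')(-6), Add(19, 32)) = Mul(Mul(-14, -6), Add(19, 32)) = Mul(84, 51) = 4284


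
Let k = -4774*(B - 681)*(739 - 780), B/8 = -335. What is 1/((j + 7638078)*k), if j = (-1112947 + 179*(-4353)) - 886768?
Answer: -1/3196667115373424 ≈ -3.1283e-16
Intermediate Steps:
B = -2680 (B = 8*(-335) = -2680)
j = -2778902 (j = (-1112947 - 779187) - 886768 = -1892134 - 886768 = -2778902)
k = -657861974 (k = -4774*(-2680 - 681)*(739 - 780) = -(-16045414)*(-41) = -4774*137801 = -657861974)
1/((j + 7638078)*k) = 1/((-2778902 + 7638078)*(-657861974)) = -1/657861974/4859176 = (1/4859176)*(-1/657861974) = -1/3196667115373424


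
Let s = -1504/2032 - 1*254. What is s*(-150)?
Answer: 4852800/127 ≈ 38211.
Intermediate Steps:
s = -32352/127 (s = -1504*1/2032 - 254 = -94/127 - 254 = -32352/127 ≈ -254.74)
s*(-150) = -32352/127*(-150) = 4852800/127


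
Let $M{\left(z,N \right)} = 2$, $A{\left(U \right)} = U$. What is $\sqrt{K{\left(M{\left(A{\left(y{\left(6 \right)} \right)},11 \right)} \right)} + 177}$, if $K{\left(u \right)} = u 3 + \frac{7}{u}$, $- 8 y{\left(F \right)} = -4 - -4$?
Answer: $\frac{\sqrt{746}}{2} \approx 13.656$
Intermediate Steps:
$y{\left(F \right)} = 0$ ($y{\left(F \right)} = - \frac{-4 - -4}{8} = - \frac{-4 + 4}{8} = \left(- \frac{1}{8}\right) 0 = 0$)
$K{\left(u \right)} = 3 u + \frac{7}{u}$
$\sqrt{K{\left(M{\left(A{\left(y{\left(6 \right)} \right)},11 \right)} \right)} + 177} = \sqrt{\left(3 \cdot 2 + \frac{7}{2}\right) + 177} = \sqrt{\left(6 + 7 \cdot \frac{1}{2}\right) + 177} = \sqrt{\left(6 + \frac{7}{2}\right) + 177} = \sqrt{\frac{19}{2} + 177} = \sqrt{\frac{373}{2}} = \frac{\sqrt{746}}{2}$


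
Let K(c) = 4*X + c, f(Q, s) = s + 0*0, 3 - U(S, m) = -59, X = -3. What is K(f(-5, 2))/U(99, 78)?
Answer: -5/31 ≈ -0.16129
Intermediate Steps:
U(S, m) = 62 (U(S, m) = 3 - 1*(-59) = 3 + 59 = 62)
f(Q, s) = s (f(Q, s) = s + 0 = s)
K(c) = -12 + c (K(c) = 4*(-3) + c = -12 + c)
K(f(-5, 2))/U(99, 78) = (-12 + 2)/62 = -10*1/62 = -5/31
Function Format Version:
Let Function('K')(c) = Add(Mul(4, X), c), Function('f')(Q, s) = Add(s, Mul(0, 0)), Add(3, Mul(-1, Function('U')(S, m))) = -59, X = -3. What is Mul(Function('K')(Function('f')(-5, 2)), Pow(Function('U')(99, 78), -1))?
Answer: Rational(-5, 31) ≈ -0.16129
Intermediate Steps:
Function('U')(S, m) = 62 (Function('U')(S, m) = Add(3, Mul(-1, -59)) = Add(3, 59) = 62)
Function('f')(Q, s) = s (Function('f')(Q, s) = Add(s, 0) = s)
Function('K')(c) = Add(-12, c) (Function('K')(c) = Add(Mul(4, -3), c) = Add(-12, c))
Mul(Function('K')(Function('f')(-5, 2)), Pow(Function('U')(99, 78), -1)) = Mul(Add(-12, 2), Pow(62, -1)) = Mul(-10, Rational(1, 62)) = Rational(-5, 31)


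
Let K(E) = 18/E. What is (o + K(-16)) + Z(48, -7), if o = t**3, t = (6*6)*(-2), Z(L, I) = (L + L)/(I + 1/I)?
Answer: -74652513/200 ≈ -3.7326e+5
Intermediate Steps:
Z(L, I) = 2*L/(I + 1/I) (Z(L, I) = (2*L)/(I + 1/I) = 2*L/(I + 1/I))
t = -72 (t = 36*(-2) = -72)
o = -373248 (o = (-72)**3 = -373248)
(o + K(-16)) + Z(48, -7) = (-373248 + 18/(-16)) + 2*(-7)*48/(1 + (-7)**2) = (-373248 + 18*(-1/16)) + 2*(-7)*48/(1 + 49) = (-373248 - 9/8) + 2*(-7)*48/50 = -2985993/8 + 2*(-7)*48*(1/50) = -2985993/8 - 336/25 = -74652513/200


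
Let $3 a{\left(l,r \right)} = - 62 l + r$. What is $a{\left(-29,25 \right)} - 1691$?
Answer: $- \frac{3250}{3} \approx -1083.3$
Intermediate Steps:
$a{\left(l,r \right)} = - \frac{62 l}{3} + \frac{r}{3}$ ($a{\left(l,r \right)} = \frac{- 62 l + r}{3} = \frac{r - 62 l}{3} = - \frac{62 l}{3} + \frac{r}{3}$)
$a{\left(-29,25 \right)} - 1691 = \left(\left(- \frac{62}{3}\right) \left(-29\right) + \frac{1}{3} \cdot 25\right) - 1691 = \left(\frac{1798}{3} + \frac{25}{3}\right) - 1691 = \frac{1823}{3} - 1691 = - \frac{3250}{3}$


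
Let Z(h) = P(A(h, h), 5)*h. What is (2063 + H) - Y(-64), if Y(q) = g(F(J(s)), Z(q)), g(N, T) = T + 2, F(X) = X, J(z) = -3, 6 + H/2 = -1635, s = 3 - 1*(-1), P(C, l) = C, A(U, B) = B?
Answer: -5317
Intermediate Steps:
s = 4 (s = 3 + 1 = 4)
H = -3282 (H = -12 + 2*(-1635) = -12 - 3270 = -3282)
Z(h) = h**2 (Z(h) = h*h = h**2)
g(N, T) = 2 + T
Y(q) = 2 + q**2
(2063 + H) - Y(-64) = (2063 - 3282) - (2 + (-64)**2) = -1219 - (2 + 4096) = -1219 - 1*4098 = -1219 - 4098 = -5317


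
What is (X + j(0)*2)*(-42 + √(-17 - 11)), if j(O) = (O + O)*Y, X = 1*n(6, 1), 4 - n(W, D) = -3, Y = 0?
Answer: -294 + 14*I*√7 ≈ -294.0 + 37.041*I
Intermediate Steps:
n(W, D) = 7 (n(W, D) = 4 - 1*(-3) = 4 + 3 = 7)
X = 7 (X = 1*7 = 7)
j(O) = 0 (j(O) = (O + O)*0 = (2*O)*0 = 0)
(X + j(0)*2)*(-42 + √(-17 - 11)) = (7 + 0*2)*(-42 + √(-17 - 11)) = (7 + 0)*(-42 + √(-28)) = 7*(-42 + 2*I*√7) = -294 + 14*I*√7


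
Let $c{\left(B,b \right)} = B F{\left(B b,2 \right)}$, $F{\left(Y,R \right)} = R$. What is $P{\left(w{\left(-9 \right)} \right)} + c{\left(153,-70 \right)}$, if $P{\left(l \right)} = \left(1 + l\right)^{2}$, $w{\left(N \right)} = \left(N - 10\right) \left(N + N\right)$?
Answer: $117955$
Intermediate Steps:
$c{\left(B,b \right)} = 2 B$ ($c{\left(B,b \right)} = B 2 = 2 B$)
$w{\left(N \right)} = 2 N \left(-10 + N\right)$ ($w{\left(N \right)} = \left(-10 + N\right) 2 N = 2 N \left(-10 + N\right)$)
$P{\left(w{\left(-9 \right)} \right)} + c{\left(153,-70 \right)} = \left(1 + 2 \left(-9\right) \left(-10 - 9\right)\right)^{2} + 2 \cdot 153 = \left(1 + 2 \left(-9\right) \left(-19\right)\right)^{2} + 306 = \left(1 + 342\right)^{2} + 306 = 343^{2} + 306 = 117649 + 306 = 117955$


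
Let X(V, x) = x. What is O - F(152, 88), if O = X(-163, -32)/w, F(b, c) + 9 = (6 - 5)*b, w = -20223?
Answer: -2891857/20223 ≈ -143.00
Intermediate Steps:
F(b, c) = -9 + b (F(b, c) = -9 + (6 - 5)*b = -9 + 1*b = -9 + b)
O = 32/20223 (O = -32/(-20223) = -32*(-1/20223) = 32/20223 ≈ 0.0015824)
O - F(152, 88) = 32/20223 - (-9 + 152) = 32/20223 - 1*143 = 32/20223 - 143 = -2891857/20223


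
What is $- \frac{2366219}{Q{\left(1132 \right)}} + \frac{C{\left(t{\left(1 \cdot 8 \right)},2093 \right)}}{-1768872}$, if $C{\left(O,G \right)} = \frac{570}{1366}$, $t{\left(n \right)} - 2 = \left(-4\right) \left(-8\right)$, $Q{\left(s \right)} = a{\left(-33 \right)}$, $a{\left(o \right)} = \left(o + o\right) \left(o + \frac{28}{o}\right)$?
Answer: $- \frac{476453803336639}{449830635464} \approx -1059.2$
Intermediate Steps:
$a{\left(o \right)} = 2 o \left(o + \frac{28}{o}\right)$
$Q{\left(s \right)} = 2234$ ($Q{\left(s \right)} = 56 + 2 \left(-33\right)^{2} = 56 + 2 \cdot 1089 = 56 + 2178 = 2234$)
$t{\left(n \right)} = 34$ ($t{\left(n \right)} = 2 - -32 = 2 + 32 = 34$)
$C{\left(O,G \right)} = \frac{285}{683}$ ($C{\left(O,G \right)} = 570 \cdot \frac{1}{1366} = \frac{285}{683}$)
$- \frac{2366219}{Q{\left(1132 \right)}} + \frac{C{\left(t{\left(1 \cdot 8 \right)},2093 \right)}}{-1768872} = - \frac{2366219}{2234} + \frac{285}{683 \left(-1768872\right)} = \left(-2366219\right) \frac{1}{2234} + \frac{285}{683} \left(- \frac{1}{1768872}\right) = - \frac{2366219}{2234} - \frac{95}{402713192} = - \frac{476453803336639}{449830635464}$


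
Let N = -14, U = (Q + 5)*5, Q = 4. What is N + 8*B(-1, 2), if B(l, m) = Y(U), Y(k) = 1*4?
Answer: 18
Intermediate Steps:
U = 45 (U = (4 + 5)*5 = 9*5 = 45)
Y(k) = 4
B(l, m) = 4
N + 8*B(-1, 2) = -14 + 8*4 = -14 + 32 = 18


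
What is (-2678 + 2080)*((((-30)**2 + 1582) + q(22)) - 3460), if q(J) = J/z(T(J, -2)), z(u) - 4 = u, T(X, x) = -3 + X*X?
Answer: 283636184/485 ≈ 5.8482e+5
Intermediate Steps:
T(X, x) = -3 + X**2
z(u) = 4 + u
q(J) = J/(1 + J**2) (q(J) = J/(4 + (-3 + J**2)) = J/(1 + J**2))
(-2678 + 2080)*((((-30)**2 + 1582) + q(22)) - 3460) = (-2678 + 2080)*((((-30)**2 + 1582) + 22/(1 + 22**2)) - 3460) = -598*(((900 + 1582) + 22/(1 + 484)) - 3460) = -598*((2482 + 22/485) - 3460) = -598*(1203792/485 - 3460) = -598*(-474308/485) = 283636184/485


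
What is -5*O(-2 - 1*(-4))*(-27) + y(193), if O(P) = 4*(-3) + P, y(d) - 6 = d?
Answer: -1151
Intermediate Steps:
y(d) = 6 + d
O(P) = -12 + P
-5*O(-2 - 1*(-4))*(-27) + y(193) = -5*(-12 + (-2 - 1*(-4)))*(-27) + (6 + 193) = -5*(-12 + (-2 + 4))*(-27) + 199 = -5*(-12 + 2)*(-27) + 199 = -5*(-10)*(-27) + 199 = 50*(-27) + 199 = -1350 + 199 = -1151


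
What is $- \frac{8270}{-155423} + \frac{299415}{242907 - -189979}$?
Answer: $\frac{50115944765}{67280440778} \approx 0.74488$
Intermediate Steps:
$- \frac{8270}{-155423} + \frac{299415}{242907 - -189979} = \left(-8270\right) \left(- \frac{1}{155423}\right) + \frac{299415}{242907 + 189979} = \frac{8270}{155423} + \frac{299415}{432886} = \frac{50115944765}{67280440778}$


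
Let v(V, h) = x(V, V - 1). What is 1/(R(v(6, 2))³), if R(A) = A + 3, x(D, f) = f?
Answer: 1/512 ≈ 0.0019531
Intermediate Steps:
v(V, h) = -1 + V (v(V, h) = V - 1 = -1 + V)
R(A) = 3 + A
1/(R(v(6, 2))³) = 1/((3 + (-1 + 6))³) = 1/((3 + 5)³) = 1/(8³) = 1/512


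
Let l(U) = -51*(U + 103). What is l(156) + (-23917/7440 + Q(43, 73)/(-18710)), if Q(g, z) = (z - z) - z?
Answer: -36783428911/2784048 ≈ -13212.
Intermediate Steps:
Q(g, z) = -z (Q(g, z) = 0 - z = -z)
l(U) = -5253 - 51*U (l(U) = -51*(103 + U) = -5253 - 51*U)
l(156) + (-23917/7440 + Q(43, 73)/(-18710)) = (-5253 - 51*156) + (-23917/7440 - 1*73/(-18710)) = (-5253 - 7956) + (-23917*1/7440 - 73*(-1/18710)) = -13209 + (-23917/7440 + 73/18710) = -13209 - 8938879/2784048 = -36783428911/2784048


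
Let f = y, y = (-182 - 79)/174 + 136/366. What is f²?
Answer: 170569/133956 ≈ 1.2733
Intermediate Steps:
y = -413/366 (y = -261*1/174 + 136*(1/366) = -3/2 + 68/183 = -413/366 ≈ -1.1284)
f = -413/366 ≈ -1.1284
f² = (-413/366)² = 170569/133956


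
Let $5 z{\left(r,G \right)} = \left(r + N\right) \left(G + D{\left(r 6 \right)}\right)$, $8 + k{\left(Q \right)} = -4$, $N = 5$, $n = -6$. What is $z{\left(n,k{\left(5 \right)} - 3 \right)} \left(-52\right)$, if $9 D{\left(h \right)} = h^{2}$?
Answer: $\frac{6708}{5} \approx 1341.6$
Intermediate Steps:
$k{\left(Q \right)} = -12$ ($k{\left(Q \right)} = -8 - 4 = -12$)
$D{\left(h \right)} = \frac{h^{2}}{9}$
$z{\left(r,G \right)} = \frac{\left(5 + r\right) \left(G + 4 r^{2}\right)}{5}$ ($z{\left(r,G \right)} = \frac{\left(r + 5\right) \left(G + \frac{\left(r 6\right)^{2}}{9}\right)}{5} = \frac{\left(5 + r\right) \left(G + \frac{\left(6 r\right)^{2}}{9}\right)}{5} = \frac{\left(5 + r\right) \left(G + \frac{36 r^{2}}{9}\right)}{5} = \frac{\left(5 + r\right) \left(G + 4 r^{2}\right)}{5}$)
$z{\left(n,k{\left(5 \right)} - 3 \right)} \left(-52\right) = \left(\left(-12 - 3\right) + 4 \left(-6\right)^{2} + \frac{4 \left(-6\right)^{3}}{5} + \frac{1}{5} \left(-12 - 3\right) \left(-6\right)\right) \left(-52\right) = \left(\left(-12 + \left(-5 + 2\right)\right) + 4 \cdot 36 + \frac{4}{5} \left(-216\right) + \frac{1}{5} \left(-12 + \left(-5 + 2\right)\right) \left(-6\right)\right) \left(-52\right) = \left(\left(-12 - 3\right) + 144 - \frac{864}{5} + \frac{1}{5} \left(-12 - 3\right) \left(-6\right)\right) \left(-52\right) = \left(-15 + 144 - \frac{864}{5} + \frac{1}{5} \left(-15\right) \left(-6\right)\right) \left(-52\right) = \left(-15 + 144 - \frac{864}{5} + 18\right) \left(-52\right) = \left(- \frac{129}{5}\right) \left(-52\right) = \frac{6708}{5}$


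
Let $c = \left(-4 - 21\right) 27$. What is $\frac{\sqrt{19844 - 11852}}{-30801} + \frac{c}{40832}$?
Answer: $- \frac{675}{40832} - \frac{2 \sqrt{222}}{10267} \approx -0.019434$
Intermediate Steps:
$c = -675$ ($c = \left(-25\right) 27 = -675$)
$\frac{\sqrt{19844 - 11852}}{-30801} + \frac{c}{40832} = \frac{\sqrt{19844 - 11852}}{-30801} - \frac{675}{40832} = \sqrt{7992} \left(- \frac{1}{30801}\right) - \frac{675}{40832} = 6 \sqrt{222} \left(- \frac{1}{30801}\right) - \frac{675}{40832} = - \frac{2 \sqrt{222}}{10267} - \frac{675}{40832} = - \frac{675}{40832} - \frac{2 \sqrt{222}}{10267}$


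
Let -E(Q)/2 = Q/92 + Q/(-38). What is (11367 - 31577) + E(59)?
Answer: -17661947/874 ≈ -20208.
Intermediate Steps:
E(Q) = 27*Q/874 (E(Q) = -2*(Q/92 + Q/(-38)) = -2*(Q*(1/92) + Q*(-1/38)) = -2*(Q/92 - Q/38) = -(-27)*Q/874 = 27*Q/874)
(11367 - 31577) + E(59) = (11367 - 31577) + (27/874)*59 = -20210 + 1593/874 = -17661947/874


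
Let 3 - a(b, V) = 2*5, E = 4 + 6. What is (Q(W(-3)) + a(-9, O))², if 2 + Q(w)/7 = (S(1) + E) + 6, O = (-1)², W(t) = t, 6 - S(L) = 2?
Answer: 14161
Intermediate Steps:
E = 10
S(L) = 4 (S(L) = 6 - 1*2 = 6 - 2 = 4)
O = 1
a(b, V) = -7 (a(b, V) = 3 - 2*5 = 3 - 1*10 = 3 - 10 = -7)
Q(w) = 126 (Q(w) = -14 + 7*((4 + 10) + 6) = -14 + 7*(14 + 6) = -14 + 7*20 = -14 + 140 = 126)
(Q(W(-3)) + a(-9, O))² = (126 - 7)² = 119² = 14161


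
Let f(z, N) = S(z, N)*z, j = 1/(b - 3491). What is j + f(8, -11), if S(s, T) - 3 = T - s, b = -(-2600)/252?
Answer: -28068287/219283 ≈ -128.00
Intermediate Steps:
b = 650/63 (b = -(-2600)/252 = -10*(-65/63) = 650/63 ≈ 10.317)
S(s, T) = 3 + T - s (S(s, T) = 3 + (T - s) = 3 + T - s)
j = -63/219283 (j = 1/(650/63 - 3491) = 1/(-219283/63) = -63/219283 ≈ -0.00028730)
f(z, N) = z*(3 + N - z) (f(z, N) = (3 + N - z)*z = z*(3 + N - z))
j + f(8, -11) = -63/219283 + 8*(3 - 11 - 1*8) = -63/219283 + 8*(3 - 11 - 8) = -63/219283 + 8*(-16) = -63/219283 - 128 = -28068287/219283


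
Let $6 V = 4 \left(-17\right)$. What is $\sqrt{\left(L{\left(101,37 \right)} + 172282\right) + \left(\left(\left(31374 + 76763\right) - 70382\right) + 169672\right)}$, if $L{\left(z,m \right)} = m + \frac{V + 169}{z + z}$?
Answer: $\frac{\sqrt{139456688694}}{606} \approx 616.24$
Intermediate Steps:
$V = - \frac{34}{3}$ ($V = \frac{4 \left(-17\right)}{6} = \frac{1}{6} \left(-68\right) = - \frac{34}{3} \approx -11.333$)
$L{\left(z,m \right)} = m + \frac{473}{6 z}$ ($L{\left(z,m \right)} = m + \frac{- \frac{34}{3} + 169}{z + z} = m + \frac{473}{3 \cdot 2 z} = m + \frac{473 \frac{1}{2 z}}{3} = m + \frac{473}{6 z}$)
$\sqrt{\left(L{\left(101,37 \right)} + 172282\right) + \left(\left(\left(31374 + 76763\right) - 70382\right) + 169672\right)} = \sqrt{\left(\left(37 + \frac{473}{6 \cdot 101}\right) + 172282\right) + \left(\left(\left(31374 + 76763\right) - 70382\right) + 169672\right)} = \sqrt{\left(\left(37 + \frac{473}{6} \cdot \frac{1}{101}\right) + 172282\right) + \left(\left(108137 - 70382\right) + 169672\right)} = \sqrt{\left(\left(37 + \frac{473}{606}\right) + 172282\right) + \left(37755 + 169672\right)} = \sqrt{\left(\frac{22895}{606} + 172282\right) + 207427} = \sqrt{\frac{104425787}{606} + 207427} = \sqrt{\frac{230126549}{606}} = \frac{\sqrt{139456688694}}{606}$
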